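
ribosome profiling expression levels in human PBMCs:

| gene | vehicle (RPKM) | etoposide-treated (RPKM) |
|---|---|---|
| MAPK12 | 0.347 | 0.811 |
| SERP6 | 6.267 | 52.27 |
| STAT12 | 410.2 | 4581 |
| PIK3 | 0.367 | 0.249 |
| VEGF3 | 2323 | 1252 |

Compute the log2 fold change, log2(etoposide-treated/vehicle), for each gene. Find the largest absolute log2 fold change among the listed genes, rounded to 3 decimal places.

log2(0.811/0.347) = 1.225  (MAPK12)
log2(52.27/6.267) = 3.060  (SERP6)
log2(4581/410.2) = 3.481  (STAT12)
log2(0.249/0.367) = -0.560  (PIK3)
log2(1252/2323) = -0.892  (VEGF3)
The largest magnitude belongs to STAT12.

3.481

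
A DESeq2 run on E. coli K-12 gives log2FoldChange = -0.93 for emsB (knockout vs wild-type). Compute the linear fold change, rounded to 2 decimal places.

Fold change = 2^(-0.93) = 0.525
That is, emsB drops to 52.5% of the wild-type level.

0.52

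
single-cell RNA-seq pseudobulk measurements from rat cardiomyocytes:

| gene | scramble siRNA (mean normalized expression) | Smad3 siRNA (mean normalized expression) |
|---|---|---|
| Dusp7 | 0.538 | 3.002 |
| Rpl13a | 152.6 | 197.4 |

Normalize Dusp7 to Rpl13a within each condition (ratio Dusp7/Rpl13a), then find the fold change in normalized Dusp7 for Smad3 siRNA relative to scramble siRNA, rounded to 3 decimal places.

4.314

Dusp7/Rpl13a (scramble siRNA) = 0.538 / 152.6 = 0.0035256
Dusp7/Rpl13a (Smad3 siRNA) = 3.002 / 197.4 = 0.015208
Fold change = 0.015208 / 0.0035256 = 4.3136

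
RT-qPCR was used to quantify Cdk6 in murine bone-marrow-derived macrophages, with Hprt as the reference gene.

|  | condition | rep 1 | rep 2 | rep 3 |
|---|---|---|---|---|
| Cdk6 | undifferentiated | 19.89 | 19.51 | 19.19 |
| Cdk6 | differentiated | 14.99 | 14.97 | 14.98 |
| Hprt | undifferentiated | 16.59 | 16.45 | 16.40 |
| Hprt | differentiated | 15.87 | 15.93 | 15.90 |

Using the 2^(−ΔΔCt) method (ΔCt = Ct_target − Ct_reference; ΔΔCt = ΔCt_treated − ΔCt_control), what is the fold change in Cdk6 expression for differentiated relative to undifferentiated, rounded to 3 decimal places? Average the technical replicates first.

Mean Ct: Cdk6 undifferentiated 19.530; Cdk6 differentiated 14.980; Hprt undifferentiated 16.480; Hprt differentiated 15.900
ΔCt(undifferentiated) = 19.530 − 16.480 = 3.050
ΔCt(differentiated) = 14.980 − 15.900 = -0.920
ΔΔCt = -0.920 − 3.050 = -3.970
Fold change = 2^(−(-3.970)) = 2^3.970 = 15.6707

15.671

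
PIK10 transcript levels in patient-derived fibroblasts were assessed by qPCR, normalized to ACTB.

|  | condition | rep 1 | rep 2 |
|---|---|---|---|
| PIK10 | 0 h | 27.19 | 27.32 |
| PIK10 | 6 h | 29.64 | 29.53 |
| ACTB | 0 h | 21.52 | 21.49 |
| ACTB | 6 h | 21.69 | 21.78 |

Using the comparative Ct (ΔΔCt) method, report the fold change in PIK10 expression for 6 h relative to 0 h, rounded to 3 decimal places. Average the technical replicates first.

0.233

Mean Ct: PIK10 0 h 27.255; PIK10 6 h 29.585; ACTB 0 h 21.505; ACTB 6 h 21.735
ΔCt(0 h) = 27.255 − 21.505 = 5.750
ΔCt(6 h) = 29.585 − 21.735 = 7.850
ΔΔCt = 7.850 − 5.750 = 2.100
Fold change = 2^(−2.100) = 0.2333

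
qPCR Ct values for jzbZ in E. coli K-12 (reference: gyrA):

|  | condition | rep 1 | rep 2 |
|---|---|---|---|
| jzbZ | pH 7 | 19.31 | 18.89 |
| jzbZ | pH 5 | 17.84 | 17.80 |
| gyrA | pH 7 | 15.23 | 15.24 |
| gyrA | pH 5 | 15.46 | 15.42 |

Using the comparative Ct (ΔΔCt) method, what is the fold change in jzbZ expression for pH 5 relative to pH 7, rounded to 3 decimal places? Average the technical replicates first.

2.799

Mean Ct: jzbZ pH 7 19.100; jzbZ pH 5 17.820; gyrA pH 7 15.235; gyrA pH 5 15.440
ΔCt(pH 7) = 19.100 − 15.235 = 3.865
ΔCt(pH 5) = 17.820 − 15.440 = 2.380
ΔΔCt = 2.380 − 3.865 = -1.485
Fold change = 2^(−(-1.485)) = 2^1.485 = 2.7992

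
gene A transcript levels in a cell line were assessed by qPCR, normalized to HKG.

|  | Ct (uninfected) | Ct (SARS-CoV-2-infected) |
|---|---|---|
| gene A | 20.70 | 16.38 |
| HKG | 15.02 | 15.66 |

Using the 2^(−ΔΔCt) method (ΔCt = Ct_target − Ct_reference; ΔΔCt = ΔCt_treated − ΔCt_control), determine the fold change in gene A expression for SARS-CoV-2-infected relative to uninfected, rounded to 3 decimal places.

31.125

ΔCt(uninfected) = 20.700 − 15.020 = 5.680
ΔCt(SARS-CoV-2-infected) = 16.380 − 15.660 = 0.720
ΔΔCt = 0.720 − 5.680 = -4.960
Fold change = 2^(−(-4.960)) = 2^4.960 = 31.1250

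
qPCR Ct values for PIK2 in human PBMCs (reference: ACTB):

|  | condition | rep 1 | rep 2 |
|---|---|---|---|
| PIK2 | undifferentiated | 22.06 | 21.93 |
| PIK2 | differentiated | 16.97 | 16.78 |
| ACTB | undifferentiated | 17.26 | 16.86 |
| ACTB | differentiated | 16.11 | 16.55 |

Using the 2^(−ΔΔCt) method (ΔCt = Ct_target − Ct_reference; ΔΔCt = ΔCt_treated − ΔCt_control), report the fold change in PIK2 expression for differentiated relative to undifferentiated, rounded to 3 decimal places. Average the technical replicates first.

Mean Ct: PIK2 undifferentiated 21.995; PIK2 differentiated 16.875; ACTB undifferentiated 17.060; ACTB differentiated 16.330
ΔCt(undifferentiated) = 21.995 − 17.060 = 4.935
ΔCt(differentiated) = 16.875 − 16.330 = 0.545
ΔΔCt = 0.545 − 4.935 = -4.390
Fold change = 2^(−(-4.390)) = 2^4.390 = 20.9663

20.966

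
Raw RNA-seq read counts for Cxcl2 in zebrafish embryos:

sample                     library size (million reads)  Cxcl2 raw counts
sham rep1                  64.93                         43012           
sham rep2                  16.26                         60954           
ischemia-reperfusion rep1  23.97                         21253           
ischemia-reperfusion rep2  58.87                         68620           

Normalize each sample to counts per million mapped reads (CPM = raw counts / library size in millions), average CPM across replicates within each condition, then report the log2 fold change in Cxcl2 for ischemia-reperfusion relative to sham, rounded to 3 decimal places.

-1.104

CPM(sham rep1) = 43012 / 64.93 = 662.4365
CPM(sham rep2) = 60954 / 16.26 = 3748.7085
CPM(ischemia-reperfusion rep1) = 21253 / 23.97 = 886.6500
CPM(ischemia-reperfusion rep2) = 68620 / 58.87 = 1165.6192
mean CPM(sham) = 2205.5725; mean CPM(ischemia-reperfusion) = 1026.1346
Fold change = 1026.1346 / 2205.5725 = 0.46525
log2(0.46525) = -1.1039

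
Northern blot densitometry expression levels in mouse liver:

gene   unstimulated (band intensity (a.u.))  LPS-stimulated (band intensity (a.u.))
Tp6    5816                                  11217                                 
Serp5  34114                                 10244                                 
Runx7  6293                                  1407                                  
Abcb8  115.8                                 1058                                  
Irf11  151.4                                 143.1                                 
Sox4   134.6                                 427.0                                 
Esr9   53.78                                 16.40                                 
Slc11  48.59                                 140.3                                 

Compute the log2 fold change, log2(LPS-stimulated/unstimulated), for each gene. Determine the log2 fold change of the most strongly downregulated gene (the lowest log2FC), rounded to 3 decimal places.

log2(11217/5816) = 0.948  (Tp6)
log2(10244/34114) = -1.736  (Serp5)
log2(1407/6293) = -2.161  (Runx7)
log2(1058/115.8) = 3.192  (Abcb8)
log2(143.1/151.4) = -0.081  (Irf11)
log2(427.0/134.6) = 1.666  (Sox4)
log2(16.40/53.78) = -1.713  (Esr9)
log2(140.3/48.59) = 1.530  (Slc11)
Runx7 is most strongly downregulated.

-2.161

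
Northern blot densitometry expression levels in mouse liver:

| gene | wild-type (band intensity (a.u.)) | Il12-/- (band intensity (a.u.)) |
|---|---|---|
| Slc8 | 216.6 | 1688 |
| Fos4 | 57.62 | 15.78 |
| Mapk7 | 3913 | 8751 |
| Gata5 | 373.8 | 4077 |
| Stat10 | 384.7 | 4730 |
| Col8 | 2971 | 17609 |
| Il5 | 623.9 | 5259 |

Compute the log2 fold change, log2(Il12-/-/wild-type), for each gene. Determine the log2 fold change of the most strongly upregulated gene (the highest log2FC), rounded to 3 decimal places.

3.620

log2(1688/216.6) = 2.962  (Slc8)
log2(15.78/57.62) = -1.868  (Fos4)
log2(8751/3913) = 1.161  (Mapk7)
log2(4077/373.8) = 3.447  (Gata5)
log2(4730/384.7) = 3.620  (Stat10)
log2(17609/2971) = 2.567  (Col8)
log2(5259/623.9) = 3.075  (Il5)
Stat10 is most strongly upregulated.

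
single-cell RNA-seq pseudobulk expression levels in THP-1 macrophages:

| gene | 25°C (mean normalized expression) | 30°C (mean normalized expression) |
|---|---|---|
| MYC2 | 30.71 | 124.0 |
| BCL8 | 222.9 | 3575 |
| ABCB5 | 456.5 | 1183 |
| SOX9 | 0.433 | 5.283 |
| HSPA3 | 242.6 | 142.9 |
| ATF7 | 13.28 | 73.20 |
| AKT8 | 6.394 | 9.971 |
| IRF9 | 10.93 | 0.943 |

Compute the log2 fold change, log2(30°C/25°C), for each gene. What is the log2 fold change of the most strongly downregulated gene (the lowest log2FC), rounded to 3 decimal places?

-3.535

log2(124.0/30.71) = 2.014  (MYC2)
log2(3575/222.9) = 4.003  (BCL8)
log2(1183/456.5) = 1.374  (ABCB5)
log2(5.283/0.433) = 3.609  (SOX9)
log2(142.9/242.6) = -0.764  (HSPA3)
log2(73.20/13.28) = 2.463  (ATF7)
log2(9.971/6.394) = 0.641  (AKT8)
log2(0.943/10.93) = -3.535  (IRF9)
IRF9 is most strongly downregulated.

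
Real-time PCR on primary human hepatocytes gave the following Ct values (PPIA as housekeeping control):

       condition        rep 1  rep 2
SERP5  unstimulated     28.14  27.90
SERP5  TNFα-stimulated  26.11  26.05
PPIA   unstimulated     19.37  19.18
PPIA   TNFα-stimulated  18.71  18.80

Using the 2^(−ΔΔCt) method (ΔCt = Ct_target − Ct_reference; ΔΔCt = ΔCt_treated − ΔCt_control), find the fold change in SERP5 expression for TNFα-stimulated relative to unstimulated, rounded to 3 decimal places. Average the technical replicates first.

2.676

Mean Ct: SERP5 unstimulated 28.020; SERP5 TNFα-stimulated 26.080; PPIA unstimulated 19.275; PPIA TNFα-stimulated 18.755
ΔCt(unstimulated) = 28.020 − 19.275 = 8.745
ΔCt(TNFα-stimulated) = 26.080 − 18.755 = 7.325
ΔΔCt = 7.325 − 8.745 = -1.420
Fold change = 2^(−(-1.420)) = 2^1.420 = 2.6759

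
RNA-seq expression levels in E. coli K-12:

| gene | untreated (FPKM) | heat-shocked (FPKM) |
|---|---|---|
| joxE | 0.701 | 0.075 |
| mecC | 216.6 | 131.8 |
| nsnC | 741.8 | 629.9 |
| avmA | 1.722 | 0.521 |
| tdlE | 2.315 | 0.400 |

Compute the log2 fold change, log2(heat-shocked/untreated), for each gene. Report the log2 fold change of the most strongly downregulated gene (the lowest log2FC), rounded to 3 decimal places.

log2(0.075/0.701) = -3.224  (joxE)
log2(131.8/216.6) = -0.717  (mecC)
log2(629.9/741.8) = -0.236  (nsnC)
log2(0.521/1.722) = -1.725  (avmA)
log2(0.400/2.315) = -2.533  (tdlE)
joxE is most strongly downregulated.

-3.224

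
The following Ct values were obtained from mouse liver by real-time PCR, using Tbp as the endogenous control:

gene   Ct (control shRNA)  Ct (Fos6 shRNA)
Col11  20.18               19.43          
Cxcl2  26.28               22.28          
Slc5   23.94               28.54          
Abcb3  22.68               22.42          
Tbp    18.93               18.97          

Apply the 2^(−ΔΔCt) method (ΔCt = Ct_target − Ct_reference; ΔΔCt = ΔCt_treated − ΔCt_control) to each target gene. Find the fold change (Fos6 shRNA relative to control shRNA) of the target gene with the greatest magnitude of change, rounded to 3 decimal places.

0.042

Col11: ΔΔCt = (19.43−18.97) − (20.18−18.93) = 0.46 − 1.25 = -0.79; fold change = 2^0.79 = 1.729
Cxcl2: ΔΔCt = (22.28−18.97) − (26.28−18.93) = 3.31 − 7.35 = -4.04; fold change = 2^4.04 = 16.450
Slc5: ΔΔCt = (28.54−18.97) − (23.94−18.93) = 9.57 − 5.01 = 4.56; fold change = 2^-4.56 = 0.042
Abcb3: ΔΔCt = (22.42−18.97) − (22.68−18.93) = 3.45 − 3.75 = -0.30; fold change = 2^0.30 = 1.231
Slc5 has the largest |ΔΔCt| = 4.56.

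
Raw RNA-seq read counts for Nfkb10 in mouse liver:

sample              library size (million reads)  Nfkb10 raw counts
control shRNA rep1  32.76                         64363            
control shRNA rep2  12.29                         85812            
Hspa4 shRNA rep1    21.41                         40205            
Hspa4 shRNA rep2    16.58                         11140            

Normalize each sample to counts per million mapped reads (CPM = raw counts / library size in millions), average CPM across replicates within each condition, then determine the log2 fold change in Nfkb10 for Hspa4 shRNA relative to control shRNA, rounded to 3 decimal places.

CPM(control shRNA rep1) = 64363 / 32.76 = 1964.6825
CPM(control shRNA rep2) = 85812 / 12.29 = 6982.2620
CPM(Hspa4 shRNA rep1) = 40205 / 21.41 = 1877.8608
CPM(Hspa4 shRNA rep2) = 11140 / 16.58 = 671.8938
mean CPM(control shRNA) = 4473.4723; mean CPM(Hspa4 shRNA) = 1274.8773
Fold change = 1274.8773 / 4473.4723 = 0.28499
log2(0.28499) = -1.8110

-1.811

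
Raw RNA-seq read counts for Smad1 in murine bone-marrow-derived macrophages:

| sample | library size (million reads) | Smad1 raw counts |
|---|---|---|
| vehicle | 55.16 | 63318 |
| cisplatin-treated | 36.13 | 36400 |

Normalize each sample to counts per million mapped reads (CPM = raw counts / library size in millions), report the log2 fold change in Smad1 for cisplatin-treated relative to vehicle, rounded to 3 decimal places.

CPM(vehicle) = 63318 / 55.16 = 1147.8970
CPM(cisplatin-treated) = 36400 / 36.13 = 1007.4730
Fold change = 1007.4730 / 1147.8970 = 0.87767
log2(0.87767) = -0.1883

-0.188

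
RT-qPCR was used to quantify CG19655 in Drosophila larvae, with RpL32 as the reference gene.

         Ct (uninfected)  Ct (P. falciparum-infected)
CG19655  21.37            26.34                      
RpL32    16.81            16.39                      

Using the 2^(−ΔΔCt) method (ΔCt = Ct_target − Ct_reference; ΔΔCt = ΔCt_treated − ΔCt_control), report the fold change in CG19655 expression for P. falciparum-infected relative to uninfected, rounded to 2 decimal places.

0.02

ΔCt(uninfected) = 21.370 − 16.810 = 4.560
ΔCt(P. falciparum-infected) = 26.340 − 16.390 = 9.950
ΔΔCt = 9.950 − 4.560 = 5.390
Fold change = 2^(−5.390) = 0.024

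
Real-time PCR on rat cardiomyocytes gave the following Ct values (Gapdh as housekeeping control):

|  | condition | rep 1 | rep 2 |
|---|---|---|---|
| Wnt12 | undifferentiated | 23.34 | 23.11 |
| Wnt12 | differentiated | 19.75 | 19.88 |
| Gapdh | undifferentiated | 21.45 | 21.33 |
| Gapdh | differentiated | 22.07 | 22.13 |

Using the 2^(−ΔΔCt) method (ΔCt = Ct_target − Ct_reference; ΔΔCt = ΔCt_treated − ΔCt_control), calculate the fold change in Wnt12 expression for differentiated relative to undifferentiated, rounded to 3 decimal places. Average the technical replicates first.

Mean Ct: Wnt12 undifferentiated 23.225; Wnt12 differentiated 19.815; Gapdh undifferentiated 21.390; Gapdh differentiated 22.100
ΔCt(undifferentiated) = 23.225 − 21.390 = 1.835
ΔCt(differentiated) = 19.815 − 22.100 = -2.285
ΔΔCt = -2.285 − 1.835 = -4.120
Fold change = 2^(−(-4.120)) = 2^4.120 = 17.3878

17.388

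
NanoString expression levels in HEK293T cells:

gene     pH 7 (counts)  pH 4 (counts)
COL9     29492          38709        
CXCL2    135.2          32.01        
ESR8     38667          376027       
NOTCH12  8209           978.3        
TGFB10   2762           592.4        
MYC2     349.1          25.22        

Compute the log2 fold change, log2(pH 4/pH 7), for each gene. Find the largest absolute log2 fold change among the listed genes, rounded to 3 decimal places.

log2(38709/29492) = 0.392  (COL9)
log2(32.01/135.2) = -2.079  (CXCL2)
log2(376027/38667) = 3.282  (ESR8)
log2(978.3/8209) = -3.069  (NOTCH12)
log2(592.4/2762) = -2.221  (TGFB10)
log2(25.22/349.1) = -3.791  (MYC2)
The largest magnitude belongs to MYC2.

3.791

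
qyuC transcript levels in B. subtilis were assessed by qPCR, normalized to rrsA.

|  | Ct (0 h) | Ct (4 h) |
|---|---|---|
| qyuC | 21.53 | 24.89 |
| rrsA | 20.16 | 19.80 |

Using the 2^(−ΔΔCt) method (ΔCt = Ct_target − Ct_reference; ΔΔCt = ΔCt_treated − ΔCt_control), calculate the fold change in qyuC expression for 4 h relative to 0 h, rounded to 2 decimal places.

0.08

ΔCt(0 h) = 21.530 − 20.160 = 1.370
ΔCt(4 h) = 24.890 − 19.800 = 5.090
ΔΔCt = 5.090 − 1.370 = 3.720
Fold change = 2^(−3.720) = 0.076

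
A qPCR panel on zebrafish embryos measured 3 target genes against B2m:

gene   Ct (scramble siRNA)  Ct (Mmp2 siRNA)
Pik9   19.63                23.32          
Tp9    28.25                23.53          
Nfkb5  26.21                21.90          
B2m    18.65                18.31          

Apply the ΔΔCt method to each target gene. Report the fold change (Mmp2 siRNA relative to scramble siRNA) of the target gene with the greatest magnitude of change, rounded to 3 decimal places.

20.821

Pik9: ΔΔCt = (23.32−18.31) − (19.63−18.65) = 5.01 − 0.98 = 4.03; fold change = 2^-4.03 = 0.061
Tp9: ΔΔCt = (23.53−18.31) − (28.25−18.65) = 5.22 − 9.60 = -4.38; fold change = 2^4.38 = 20.821
Nfkb5: ΔΔCt = (21.90−18.31) − (26.21−18.65) = 3.59 − 7.56 = -3.97; fold change = 2^3.97 = 15.671
Tp9 has the largest |ΔΔCt| = 4.38.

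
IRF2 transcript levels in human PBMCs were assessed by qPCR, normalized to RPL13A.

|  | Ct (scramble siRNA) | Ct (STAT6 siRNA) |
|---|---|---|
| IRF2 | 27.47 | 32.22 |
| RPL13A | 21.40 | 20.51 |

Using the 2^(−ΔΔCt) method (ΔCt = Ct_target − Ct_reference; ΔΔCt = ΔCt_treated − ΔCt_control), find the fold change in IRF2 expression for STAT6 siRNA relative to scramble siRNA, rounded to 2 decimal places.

ΔCt(scramble siRNA) = 27.470 − 21.400 = 6.070
ΔCt(STAT6 siRNA) = 32.220 − 20.510 = 11.710
ΔΔCt = 11.710 − 6.070 = 5.640
Fold change = 2^(−5.640) = 0.020

0.02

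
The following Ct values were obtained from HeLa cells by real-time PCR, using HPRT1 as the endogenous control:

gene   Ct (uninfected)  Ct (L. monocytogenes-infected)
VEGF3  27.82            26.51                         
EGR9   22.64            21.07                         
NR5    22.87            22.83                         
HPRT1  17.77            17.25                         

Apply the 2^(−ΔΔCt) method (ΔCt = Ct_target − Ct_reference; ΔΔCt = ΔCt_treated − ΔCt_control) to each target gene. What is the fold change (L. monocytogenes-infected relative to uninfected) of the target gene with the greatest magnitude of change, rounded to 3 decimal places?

2.071

VEGF3: ΔΔCt = (26.51−17.25) − (27.82−17.77) = 9.26 − 10.05 = -0.79; fold change = 2^0.79 = 1.729
EGR9: ΔΔCt = (21.07−17.25) − (22.64−17.77) = 3.82 − 4.87 = -1.05; fold change = 2^1.05 = 2.071
NR5: ΔΔCt = (22.83−17.25) − (22.87−17.77) = 5.58 − 5.10 = 0.48; fold change = 2^-0.48 = 0.717
EGR9 has the largest |ΔΔCt| = 1.05.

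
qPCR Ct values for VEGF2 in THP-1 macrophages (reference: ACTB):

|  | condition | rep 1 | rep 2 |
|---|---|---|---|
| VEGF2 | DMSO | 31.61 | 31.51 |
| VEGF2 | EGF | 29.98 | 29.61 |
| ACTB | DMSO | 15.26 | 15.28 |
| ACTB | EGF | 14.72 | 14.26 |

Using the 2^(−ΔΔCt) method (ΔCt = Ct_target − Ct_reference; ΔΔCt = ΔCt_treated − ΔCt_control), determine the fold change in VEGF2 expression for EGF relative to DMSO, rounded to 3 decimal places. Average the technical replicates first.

Mean Ct: VEGF2 DMSO 31.560; VEGF2 EGF 29.795; ACTB DMSO 15.270; ACTB EGF 14.490
ΔCt(DMSO) = 31.560 − 15.270 = 16.290
ΔCt(EGF) = 29.795 − 14.490 = 15.305
ΔΔCt = 15.305 − 16.290 = -0.985
Fold change = 2^(−(-0.985)) = 2^0.985 = 1.9793

1.979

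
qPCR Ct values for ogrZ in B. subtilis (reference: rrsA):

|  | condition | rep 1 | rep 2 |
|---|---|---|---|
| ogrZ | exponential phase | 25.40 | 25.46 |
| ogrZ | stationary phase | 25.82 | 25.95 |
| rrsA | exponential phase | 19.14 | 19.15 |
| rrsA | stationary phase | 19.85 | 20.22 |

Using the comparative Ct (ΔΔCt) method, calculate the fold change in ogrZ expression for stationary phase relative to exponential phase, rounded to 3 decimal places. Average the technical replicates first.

Mean Ct: ogrZ exponential phase 25.430; ogrZ stationary phase 25.885; rrsA exponential phase 19.145; rrsA stationary phase 20.035
ΔCt(exponential phase) = 25.430 − 19.145 = 6.285
ΔCt(stationary phase) = 25.885 − 20.035 = 5.850
ΔΔCt = 5.850 − 6.285 = -0.435
Fold change = 2^(−(-0.435)) = 2^0.435 = 1.3519

1.352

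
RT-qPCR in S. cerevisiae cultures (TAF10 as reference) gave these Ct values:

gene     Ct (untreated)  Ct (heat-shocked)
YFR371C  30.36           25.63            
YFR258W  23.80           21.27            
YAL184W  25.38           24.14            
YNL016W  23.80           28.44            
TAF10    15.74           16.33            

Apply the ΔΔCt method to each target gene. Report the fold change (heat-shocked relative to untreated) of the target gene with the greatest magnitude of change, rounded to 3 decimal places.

39.947

YFR371C: ΔΔCt = (25.63−16.33) − (30.36−15.74) = 9.30 − 14.62 = -5.32; fold change = 2^5.32 = 39.947
YFR258W: ΔΔCt = (21.27−16.33) − (23.80−15.74) = 4.94 − 8.06 = -3.12; fold change = 2^3.12 = 8.694
YAL184W: ΔΔCt = (24.14−16.33) − (25.38−15.74) = 7.81 − 9.64 = -1.83; fold change = 2^1.83 = 3.555
YNL016W: ΔΔCt = (28.44−16.33) − (23.80−15.74) = 12.11 − 8.06 = 4.05; fold change = 2^-4.05 = 0.060
YFR371C has the largest |ΔΔCt| = 5.32.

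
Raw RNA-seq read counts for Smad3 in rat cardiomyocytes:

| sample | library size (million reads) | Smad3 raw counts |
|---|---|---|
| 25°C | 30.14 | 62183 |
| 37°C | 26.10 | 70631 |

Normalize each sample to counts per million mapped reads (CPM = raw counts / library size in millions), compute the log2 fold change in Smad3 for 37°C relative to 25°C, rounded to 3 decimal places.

0.391

CPM(25°C) = 62183 / 30.14 = 2063.1387
CPM(37°C) = 70631 / 26.10 = 2706.1686
Fold change = 2706.1686 / 2063.1387 = 1.31168
log2(1.31168) = 0.3914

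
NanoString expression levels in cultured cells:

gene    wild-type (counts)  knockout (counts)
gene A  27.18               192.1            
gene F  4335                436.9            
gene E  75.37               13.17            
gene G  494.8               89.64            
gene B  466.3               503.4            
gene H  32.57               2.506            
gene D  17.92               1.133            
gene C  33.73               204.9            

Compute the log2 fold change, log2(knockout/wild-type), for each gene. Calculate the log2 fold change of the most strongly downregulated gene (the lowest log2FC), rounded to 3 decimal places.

-3.983

log2(192.1/27.18) = 2.821  (gene A)
log2(436.9/4335) = -3.311  (gene F)
log2(13.17/75.37) = -2.517  (gene E)
log2(89.64/494.8) = -2.465  (gene G)
log2(503.4/466.3) = 0.110  (gene B)
log2(2.506/32.57) = -3.700  (gene H)
log2(1.133/17.92) = -3.983  (gene D)
log2(204.9/33.73) = 2.603  (gene C)
gene D is most strongly downregulated.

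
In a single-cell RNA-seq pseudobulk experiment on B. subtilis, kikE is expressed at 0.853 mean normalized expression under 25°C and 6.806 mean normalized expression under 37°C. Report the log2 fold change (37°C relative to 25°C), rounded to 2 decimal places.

Fold change = 6.806 / 0.853 = 7.9789
log2(7.9789) = 2.996

3.00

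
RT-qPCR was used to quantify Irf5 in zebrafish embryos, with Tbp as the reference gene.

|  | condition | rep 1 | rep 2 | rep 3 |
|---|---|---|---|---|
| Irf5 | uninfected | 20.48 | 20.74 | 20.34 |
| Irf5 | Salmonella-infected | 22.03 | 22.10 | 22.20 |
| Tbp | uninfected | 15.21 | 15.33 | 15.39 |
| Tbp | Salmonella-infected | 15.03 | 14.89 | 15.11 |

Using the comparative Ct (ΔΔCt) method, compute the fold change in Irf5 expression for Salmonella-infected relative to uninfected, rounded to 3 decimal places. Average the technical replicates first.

0.270

Mean Ct: Irf5 uninfected 20.520; Irf5 Salmonella-infected 22.110; Tbp uninfected 15.310; Tbp Salmonella-infected 15.010
ΔCt(uninfected) = 20.520 − 15.310 = 5.210
ΔCt(Salmonella-infected) = 22.110 − 15.010 = 7.100
ΔΔCt = 7.100 − 5.210 = 1.890
Fold change = 2^(−1.890) = 0.2698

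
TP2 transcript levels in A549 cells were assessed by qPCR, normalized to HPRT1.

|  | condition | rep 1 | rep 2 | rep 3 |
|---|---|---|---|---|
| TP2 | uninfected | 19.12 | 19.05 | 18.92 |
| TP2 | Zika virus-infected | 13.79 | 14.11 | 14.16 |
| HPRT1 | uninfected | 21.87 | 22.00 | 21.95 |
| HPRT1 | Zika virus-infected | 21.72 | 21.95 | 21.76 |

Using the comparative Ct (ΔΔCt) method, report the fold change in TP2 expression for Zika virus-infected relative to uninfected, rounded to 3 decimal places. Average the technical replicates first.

29.446

Mean Ct: TP2 uninfected 19.030; TP2 Zika virus-infected 14.020; HPRT1 uninfected 21.940; HPRT1 Zika virus-infected 21.810
ΔCt(uninfected) = 19.030 − 21.940 = -2.910
ΔCt(Zika virus-infected) = 14.020 − 21.810 = -7.790
ΔΔCt = -7.790 − (-2.910) = -4.880
Fold change = 2^(−(-4.880)) = 2^4.880 = 29.4460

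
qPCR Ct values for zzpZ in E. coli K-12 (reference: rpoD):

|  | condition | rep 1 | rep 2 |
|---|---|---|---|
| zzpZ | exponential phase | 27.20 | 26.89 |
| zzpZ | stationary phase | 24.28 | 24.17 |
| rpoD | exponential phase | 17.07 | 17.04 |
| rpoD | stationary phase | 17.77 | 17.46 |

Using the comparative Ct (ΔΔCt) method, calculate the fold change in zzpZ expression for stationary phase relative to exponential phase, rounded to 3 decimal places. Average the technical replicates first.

Mean Ct: zzpZ exponential phase 27.045; zzpZ stationary phase 24.225; rpoD exponential phase 17.055; rpoD stationary phase 17.615
ΔCt(exponential phase) = 27.045 − 17.055 = 9.990
ΔCt(stationary phase) = 24.225 − 17.615 = 6.610
ΔΔCt = 6.610 − 9.990 = -3.380
Fold change = 2^(−(-3.380)) = 2^3.380 = 10.4107

10.411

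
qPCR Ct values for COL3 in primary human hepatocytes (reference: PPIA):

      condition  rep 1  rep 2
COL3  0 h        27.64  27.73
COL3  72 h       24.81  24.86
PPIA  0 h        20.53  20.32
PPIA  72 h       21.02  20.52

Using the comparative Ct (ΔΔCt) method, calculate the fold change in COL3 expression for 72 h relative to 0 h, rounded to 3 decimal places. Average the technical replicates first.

9.158

Mean Ct: COL3 0 h 27.685; COL3 72 h 24.835; PPIA 0 h 20.425; PPIA 72 h 20.770
ΔCt(0 h) = 27.685 − 20.425 = 7.260
ΔCt(72 h) = 24.835 − 20.770 = 4.065
ΔΔCt = 4.065 − 7.260 = -3.195
Fold change = 2^(−(-3.195)) = 2^3.195 = 9.1578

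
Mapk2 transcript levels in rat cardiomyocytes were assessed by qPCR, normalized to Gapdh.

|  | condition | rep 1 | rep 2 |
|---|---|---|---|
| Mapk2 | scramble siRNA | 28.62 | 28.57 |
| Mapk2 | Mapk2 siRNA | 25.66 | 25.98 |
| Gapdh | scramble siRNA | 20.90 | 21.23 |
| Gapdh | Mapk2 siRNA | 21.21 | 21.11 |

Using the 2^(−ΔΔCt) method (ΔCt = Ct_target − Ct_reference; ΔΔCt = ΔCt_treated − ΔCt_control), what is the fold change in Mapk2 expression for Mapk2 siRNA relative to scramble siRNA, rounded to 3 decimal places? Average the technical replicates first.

7.311

Mean Ct: Mapk2 scramble siRNA 28.595; Mapk2 Mapk2 siRNA 25.820; Gapdh scramble siRNA 21.065; Gapdh Mapk2 siRNA 21.160
ΔCt(scramble siRNA) = 28.595 − 21.065 = 7.530
ΔCt(Mapk2 siRNA) = 25.820 − 21.160 = 4.660
ΔΔCt = 4.660 − 7.530 = -2.870
Fold change = 2^(−(-2.870)) = 2^2.870 = 7.3107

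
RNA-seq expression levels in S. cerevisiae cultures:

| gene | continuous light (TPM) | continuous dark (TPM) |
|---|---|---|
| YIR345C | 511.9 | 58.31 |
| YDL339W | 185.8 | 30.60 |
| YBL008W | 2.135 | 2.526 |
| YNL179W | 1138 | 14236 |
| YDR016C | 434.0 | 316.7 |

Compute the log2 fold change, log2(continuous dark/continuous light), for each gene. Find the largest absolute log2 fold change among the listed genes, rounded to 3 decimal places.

3.645

log2(58.31/511.9) = -3.134  (YIR345C)
log2(30.60/185.8) = -2.602  (YDL339W)
log2(2.526/2.135) = 0.243  (YBL008W)
log2(14236/1138) = 3.645  (YNL179W)
log2(316.7/434.0) = -0.455  (YDR016C)
The largest magnitude belongs to YNL179W.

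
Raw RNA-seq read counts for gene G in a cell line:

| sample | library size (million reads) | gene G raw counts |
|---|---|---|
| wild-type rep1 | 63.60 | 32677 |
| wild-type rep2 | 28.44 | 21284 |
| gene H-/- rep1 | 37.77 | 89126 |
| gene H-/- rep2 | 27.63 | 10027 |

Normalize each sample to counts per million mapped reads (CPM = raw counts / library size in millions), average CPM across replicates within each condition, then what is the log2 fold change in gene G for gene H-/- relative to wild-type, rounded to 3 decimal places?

1.109

CPM(wild-type rep1) = 32677 / 63.60 = 513.7893
CPM(wild-type rep2) = 21284 / 28.44 = 748.3826
CPM(gene H-/- rep1) = 89126 / 37.77 = 2359.7035
CPM(gene H-/- rep2) = 10027 / 27.63 = 362.9026
mean CPM(wild-type) = 631.0859; mean CPM(gene H-/-) = 1361.3031
Fold change = 1361.3031 / 631.0859 = 2.15708
log2(2.15708) = 1.1091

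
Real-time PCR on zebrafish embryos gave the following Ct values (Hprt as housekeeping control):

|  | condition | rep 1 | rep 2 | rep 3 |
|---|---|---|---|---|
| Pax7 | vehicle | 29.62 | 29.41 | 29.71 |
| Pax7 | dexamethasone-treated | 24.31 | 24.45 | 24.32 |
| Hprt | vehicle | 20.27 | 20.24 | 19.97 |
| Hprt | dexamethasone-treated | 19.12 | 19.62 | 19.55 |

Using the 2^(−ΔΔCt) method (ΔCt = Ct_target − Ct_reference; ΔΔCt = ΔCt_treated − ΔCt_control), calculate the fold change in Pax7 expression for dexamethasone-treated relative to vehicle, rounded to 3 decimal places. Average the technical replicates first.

22.471

Mean Ct: Pax7 vehicle 29.580; Pax7 dexamethasone-treated 24.360; Hprt vehicle 20.160; Hprt dexamethasone-treated 19.430
ΔCt(vehicle) = 29.580 − 20.160 = 9.420
ΔCt(dexamethasone-treated) = 24.360 − 19.430 = 4.930
ΔΔCt = 4.930 − 9.420 = -4.490
Fold change = 2^(−(-4.490)) = 2^4.490 = 22.4711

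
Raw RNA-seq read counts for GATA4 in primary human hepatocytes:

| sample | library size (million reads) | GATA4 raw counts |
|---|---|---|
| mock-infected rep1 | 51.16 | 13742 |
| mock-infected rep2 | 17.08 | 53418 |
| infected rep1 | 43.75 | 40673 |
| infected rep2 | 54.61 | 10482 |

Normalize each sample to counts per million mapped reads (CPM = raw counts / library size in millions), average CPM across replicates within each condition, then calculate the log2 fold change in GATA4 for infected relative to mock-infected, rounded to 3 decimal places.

-1.598

CPM(mock-infected rep1) = 13742 / 51.16 = 268.6083
CPM(mock-infected rep2) = 53418 / 17.08 = 3127.5176
CPM(infected rep1) = 40673 / 43.75 = 929.6686
CPM(infected rep2) = 10482 / 54.61 = 191.9429
mean CPM(mock-infected) = 1698.0629; mean CPM(infected) = 560.8057
Fold change = 560.8057 / 1698.0629 = 0.33026
log2(0.33026) = -1.5983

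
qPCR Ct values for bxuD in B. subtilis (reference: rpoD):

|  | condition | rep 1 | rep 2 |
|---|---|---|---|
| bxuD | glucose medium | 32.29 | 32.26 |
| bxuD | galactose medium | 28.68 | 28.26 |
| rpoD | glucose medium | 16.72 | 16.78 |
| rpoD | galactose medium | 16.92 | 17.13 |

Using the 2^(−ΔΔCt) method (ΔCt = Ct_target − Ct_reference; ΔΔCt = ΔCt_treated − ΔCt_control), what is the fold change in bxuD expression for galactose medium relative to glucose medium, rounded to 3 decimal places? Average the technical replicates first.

16.912

Mean Ct: bxuD glucose medium 32.275; bxuD galactose medium 28.470; rpoD glucose medium 16.750; rpoD galactose medium 17.025
ΔCt(glucose medium) = 32.275 − 16.750 = 15.525
ΔCt(galactose medium) = 28.470 − 17.025 = 11.445
ΔΔCt = 11.445 − 15.525 = -4.080
Fold change = 2^(−(-4.080)) = 2^4.080 = 16.9123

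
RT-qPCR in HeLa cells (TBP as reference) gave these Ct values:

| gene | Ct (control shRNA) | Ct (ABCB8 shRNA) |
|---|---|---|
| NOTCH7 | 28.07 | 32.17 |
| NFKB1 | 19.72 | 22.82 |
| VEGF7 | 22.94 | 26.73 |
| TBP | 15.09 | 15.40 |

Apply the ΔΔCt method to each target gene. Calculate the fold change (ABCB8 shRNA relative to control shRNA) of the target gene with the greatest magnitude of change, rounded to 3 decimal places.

NOTCH7: ΔΔCt = (32.17−15.40) − (28.07−15.09) = 16.77 − 12.98 = 3.79; fold change = 2^-3.79 = 0.072
NFKB1: ΔΔCt = (22.82−15.40) − (19.72−15.09) = 7.42 − 4.63 = 2.79; fold change = 2^-2.79 = 0.145
VEGF7: ΔΔCt = (26.73−15.40) − (22.94−15.09) = 11.33 − 7.85 = 3.48; fold change = 2^-3.48 = 0.090
NOTCH7 has the largest |ΔΔCt| = 3.79.

0.072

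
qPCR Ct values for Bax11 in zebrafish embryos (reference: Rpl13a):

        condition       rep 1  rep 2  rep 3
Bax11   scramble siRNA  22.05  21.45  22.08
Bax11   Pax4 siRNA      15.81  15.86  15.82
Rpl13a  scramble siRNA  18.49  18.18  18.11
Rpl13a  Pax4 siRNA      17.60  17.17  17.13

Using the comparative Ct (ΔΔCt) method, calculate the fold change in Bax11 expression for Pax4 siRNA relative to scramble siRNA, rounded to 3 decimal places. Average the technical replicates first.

Mean Ct: Bax11 scramble siRNA 21.860; Bax11 Pax4 siRNA 15.830; Rpl13a scramble siRNA 18.260; Rpl13a Pax4 siRNA 17.300
ΔCt(scramble siRNA) = 21.860 − 18.260 = 3.600
ΔCt(Pax4 siRNA) = 15.830 − 17.300 = -1.470
ΔΔCt = -1.470 − 3.600 = -5.070
Fold change = 2^(−(-5.070)) = 2^5.070 = 33.5909

33.591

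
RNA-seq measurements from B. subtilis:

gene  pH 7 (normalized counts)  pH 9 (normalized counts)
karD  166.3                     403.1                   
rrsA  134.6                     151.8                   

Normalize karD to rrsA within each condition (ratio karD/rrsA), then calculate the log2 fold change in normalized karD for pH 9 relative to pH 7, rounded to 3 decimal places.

karD/rrsA (pH 7) = 166.3 / 134.6 = 1.2355
karD/rrsA (pH 9) = 403.1 / 151.8 = 2.6555
Fold change = 2.6555 / 1.2355 = 2.1493
log2(2.1493) = 1.1039

1.104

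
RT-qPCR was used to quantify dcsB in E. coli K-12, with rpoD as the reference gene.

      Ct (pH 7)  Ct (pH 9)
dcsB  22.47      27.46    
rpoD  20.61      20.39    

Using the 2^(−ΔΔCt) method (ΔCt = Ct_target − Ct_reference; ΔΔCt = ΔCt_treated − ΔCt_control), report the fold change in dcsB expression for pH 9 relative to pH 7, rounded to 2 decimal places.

ΔCt(pH 7) = 22.470 − 20.610 = 1.860
ΔCt(pH 9) = 27.460 − 20.390 = 7.070
ΔΔCt = 7.070 − 1.860 = 5.210
Fold change = 2^(−5.210) = 0.027

0.03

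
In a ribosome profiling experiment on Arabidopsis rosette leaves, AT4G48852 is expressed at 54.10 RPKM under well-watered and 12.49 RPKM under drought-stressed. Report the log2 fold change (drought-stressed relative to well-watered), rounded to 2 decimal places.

-2.11

Fold change = 12.49 / 54.10 = 0.2309
log2(0.2309) = -2.115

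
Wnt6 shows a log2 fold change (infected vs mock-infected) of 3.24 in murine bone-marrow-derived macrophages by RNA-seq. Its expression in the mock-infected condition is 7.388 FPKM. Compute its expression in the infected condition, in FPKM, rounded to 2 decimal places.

69.80

Fold change = 2^(3.24) = 9.4479
infected expression = 7.388 × 9.4479 = 69.80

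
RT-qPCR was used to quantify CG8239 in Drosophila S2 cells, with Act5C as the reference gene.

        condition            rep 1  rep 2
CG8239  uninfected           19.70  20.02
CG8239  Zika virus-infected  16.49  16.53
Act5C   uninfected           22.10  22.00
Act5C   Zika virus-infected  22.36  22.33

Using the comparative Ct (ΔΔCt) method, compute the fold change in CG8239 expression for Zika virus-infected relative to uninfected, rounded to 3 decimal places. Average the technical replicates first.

12.510

Mean Ct: CG8239 uninfected 19.860; CG8239 Zika virus-infected 16.510; Act5C uninfected 22.050; Act5C Zika virus-infected 22.345
ΔCt(uninfected) = 19.860 − 22.050 = -2.190
ΔCt(Zika virus-infected) = 16.510 − 22.345 = -5.835
ΔΔCt = -5.835 − (-2.190) = -3.645
Fold change = 2^(−(-3.645)) = 2^3.645 = 12.5099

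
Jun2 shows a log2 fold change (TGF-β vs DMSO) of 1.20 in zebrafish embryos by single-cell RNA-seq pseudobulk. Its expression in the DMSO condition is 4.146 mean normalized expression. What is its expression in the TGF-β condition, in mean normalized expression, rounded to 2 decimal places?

Fold change = 2^(1.20) = 2.2974
TGF-β expression = 4.146 × 2.2974 = 9.53

9.53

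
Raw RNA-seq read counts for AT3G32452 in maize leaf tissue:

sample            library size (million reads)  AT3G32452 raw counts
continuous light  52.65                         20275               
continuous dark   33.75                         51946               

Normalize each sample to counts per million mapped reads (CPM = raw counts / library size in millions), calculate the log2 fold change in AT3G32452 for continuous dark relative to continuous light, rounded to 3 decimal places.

1.999

CPM(continuous light) = 20275 / 52.65 = 385.0902
CPM(continuous dark) = 51946 / 33.75 = 1539.1407
Fold change = 1539.1407 / 385.0902 = 3.99683
log2(3.99683) = 1.9989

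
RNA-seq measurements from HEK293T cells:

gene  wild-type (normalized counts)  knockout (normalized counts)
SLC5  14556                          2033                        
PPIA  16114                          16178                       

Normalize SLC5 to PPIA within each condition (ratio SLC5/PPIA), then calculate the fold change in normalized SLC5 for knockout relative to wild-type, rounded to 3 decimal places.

0.139

SLC5/PPIA (wild-type) = 14556 / 16114 = 0.90331
SLC5/PPIA (knockout) = 2033 / 16178 = 0.12566
Fold change = 0.12566 / 0.90331 = 0.1391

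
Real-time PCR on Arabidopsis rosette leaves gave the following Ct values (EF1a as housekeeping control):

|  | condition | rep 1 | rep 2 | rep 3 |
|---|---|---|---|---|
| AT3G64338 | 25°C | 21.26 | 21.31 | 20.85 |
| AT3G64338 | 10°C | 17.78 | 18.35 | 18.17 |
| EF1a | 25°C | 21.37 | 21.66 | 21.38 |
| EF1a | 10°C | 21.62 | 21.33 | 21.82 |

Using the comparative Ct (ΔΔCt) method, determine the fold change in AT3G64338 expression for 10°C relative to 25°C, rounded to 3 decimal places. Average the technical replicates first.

8.938

Mean Ct: AT3G64338 25°C 21.140; AT3G64338 10°C 18.100; EF1a 25°C 21.470; EF1a 10°C 21.590
ΔCt(25°C) = 21.140 − 21.470 = -0.330
ΔCt(10°C) = 18.100 − 21.590 = -3.490
ΔΔCt = -3.490 − (-0.330) = -3.160
Fold change = 2^(−(-3.160)) = 2^3.160 = 8.9383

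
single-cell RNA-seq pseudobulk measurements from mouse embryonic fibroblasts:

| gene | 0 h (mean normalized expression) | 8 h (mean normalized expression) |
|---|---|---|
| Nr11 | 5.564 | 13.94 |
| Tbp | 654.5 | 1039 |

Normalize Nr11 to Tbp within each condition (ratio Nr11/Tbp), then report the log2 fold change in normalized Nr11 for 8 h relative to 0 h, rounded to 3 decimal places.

0.658

Nr11/Tbp (0 h) = 5.564 / 654.5 = 0.0085011
Nr11/Tbp (8 h) = 13.94 / 1039 = 0.013417
Fold change = 0.013417 / 0.0085011 = 1.5782
log2(1.5782) = 0.6583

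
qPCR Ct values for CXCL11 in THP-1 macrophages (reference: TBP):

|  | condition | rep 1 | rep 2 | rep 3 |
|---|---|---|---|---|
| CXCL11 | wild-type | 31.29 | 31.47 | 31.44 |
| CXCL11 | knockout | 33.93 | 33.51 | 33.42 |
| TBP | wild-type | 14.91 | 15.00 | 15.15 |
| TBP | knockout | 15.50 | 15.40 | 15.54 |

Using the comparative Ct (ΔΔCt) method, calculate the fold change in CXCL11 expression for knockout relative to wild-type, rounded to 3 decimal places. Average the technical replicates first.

0.295

Mean Ct: CXCL11 wild-type 31.400; CXCL11 knockout 33.620; TBP wild-type 15.020; TBP knockout 15.480
ΔCt(wild-type) = 31.400 − 15.020 = 16.380
ΔCt(knockout) = 33.620 − 15.480 = 18.140
ΔΔCt = 18.140 − 16.380 = 1.760
Fold change = 2^(−1.760) = 0.2952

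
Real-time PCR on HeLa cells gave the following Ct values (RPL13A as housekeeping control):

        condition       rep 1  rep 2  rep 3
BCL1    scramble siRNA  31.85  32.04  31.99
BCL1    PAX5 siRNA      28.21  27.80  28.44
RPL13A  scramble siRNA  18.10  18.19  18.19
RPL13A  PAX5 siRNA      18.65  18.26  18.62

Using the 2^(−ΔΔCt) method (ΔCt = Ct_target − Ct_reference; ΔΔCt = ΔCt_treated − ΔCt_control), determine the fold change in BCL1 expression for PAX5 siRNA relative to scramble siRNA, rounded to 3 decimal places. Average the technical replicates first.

17.877

Mean Ct: BCL1 scramble siRNA 31.960; BCL1 PAX5 siRNA 28.150; RPL13A scramble siRNA 18.160; RPL13A PAX5 siRNA 18.510
ΔCt(scramble siRNA) = 31.960 − 18.160 = 13.800
ΔCt(PAX5 siRNA) = 28.150 − 18.510 = 9.640
ΔΔCt = 9.640 − 13.800 = -4.160
Fold change = 2^(−(-4.160)) = 2^4.160 = 17.8766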